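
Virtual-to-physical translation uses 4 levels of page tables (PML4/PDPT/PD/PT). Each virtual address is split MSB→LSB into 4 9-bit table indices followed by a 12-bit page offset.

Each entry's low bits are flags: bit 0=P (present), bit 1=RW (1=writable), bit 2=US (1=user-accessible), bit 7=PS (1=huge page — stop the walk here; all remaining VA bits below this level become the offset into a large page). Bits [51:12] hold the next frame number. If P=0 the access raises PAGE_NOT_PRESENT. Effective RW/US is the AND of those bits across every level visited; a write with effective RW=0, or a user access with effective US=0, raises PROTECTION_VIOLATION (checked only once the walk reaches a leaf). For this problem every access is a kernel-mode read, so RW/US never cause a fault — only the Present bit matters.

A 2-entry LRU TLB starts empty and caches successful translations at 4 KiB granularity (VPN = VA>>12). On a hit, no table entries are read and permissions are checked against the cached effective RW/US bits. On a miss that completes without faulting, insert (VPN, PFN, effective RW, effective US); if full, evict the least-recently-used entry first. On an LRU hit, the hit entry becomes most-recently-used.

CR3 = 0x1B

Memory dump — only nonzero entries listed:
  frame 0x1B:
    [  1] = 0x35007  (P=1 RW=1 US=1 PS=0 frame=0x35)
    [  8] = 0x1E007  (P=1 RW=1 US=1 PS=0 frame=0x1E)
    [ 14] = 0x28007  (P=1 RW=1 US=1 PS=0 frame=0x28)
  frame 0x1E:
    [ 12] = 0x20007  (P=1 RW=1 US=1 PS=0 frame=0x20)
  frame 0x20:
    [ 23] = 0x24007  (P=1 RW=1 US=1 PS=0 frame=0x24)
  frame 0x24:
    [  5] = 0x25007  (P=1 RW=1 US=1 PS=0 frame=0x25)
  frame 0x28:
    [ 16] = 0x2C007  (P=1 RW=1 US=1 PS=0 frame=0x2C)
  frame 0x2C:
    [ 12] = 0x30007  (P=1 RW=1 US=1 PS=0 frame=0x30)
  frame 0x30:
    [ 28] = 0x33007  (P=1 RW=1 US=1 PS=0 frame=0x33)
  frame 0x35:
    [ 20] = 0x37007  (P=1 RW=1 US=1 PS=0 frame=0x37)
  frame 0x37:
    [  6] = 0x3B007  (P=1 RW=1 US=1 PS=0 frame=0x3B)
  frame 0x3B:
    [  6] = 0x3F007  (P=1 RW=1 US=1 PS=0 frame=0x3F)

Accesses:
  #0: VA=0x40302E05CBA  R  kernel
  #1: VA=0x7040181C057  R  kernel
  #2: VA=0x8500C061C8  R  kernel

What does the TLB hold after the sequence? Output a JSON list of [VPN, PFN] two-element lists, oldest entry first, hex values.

Trace:
#0 VA=0x40302E05CBA (r,kernel):
  [0] read 0x1B idx=8: raw=0x1E007 flags P=1 W=1 U=1 S=0
  [1] read 0x1E idx=12: raw=0x20007 flags P=1 W=1 U=1 S=0
  [2] read 0x20 idx=23: raw=0x24007 flags P=1 W=1 U=1 S=0
  [3] read 0x24 idx=5: raw=0x25007 flags P=1 W=1 U=1 S=0
  ✓ 0x25CBA  — 4 lookups
#1 VA=0x7040181C057 (r,kernel):
  [0] read 0x1B idx=14: raw=0x28007 flags P=1 W=1 U=1 S=0
  [1] read 0x28 idx=16: raw=0x2C007 flags P=1 W=1 U=1 S=0
  [2] read 0x2C idx=12: raw=0x30007 flags P=1 W=1 U=1 S=0
  [3] read 0x30 idx=28: raw=0x33007 flags P=1 W=1 U=1 S=0
  ✓ 0x33057  — 4 lookups
#2 VA=0x8500C061C8 (r,kernel):
  [0] read 0x1B idx=1: raw=0x35007 flags P=1 W=1 U=1 S=0
  [1] read 0x35 idx=20: raw=0x37007 flags P=1 W=1 U=1 S=0
  [2] read 0x37 idx=6: raw=0x3B007 flags P=1 W=1 U=1 S=0
  [3] read 0x3B idx=6: raw=0x3F007 flags P=1 W=1 U=1 S=0
  ✓ 0x3F1C8  — 4 lookups

TLB: [["0x7040181C", "0x33"], ["0x8500C06", "0x3F"]]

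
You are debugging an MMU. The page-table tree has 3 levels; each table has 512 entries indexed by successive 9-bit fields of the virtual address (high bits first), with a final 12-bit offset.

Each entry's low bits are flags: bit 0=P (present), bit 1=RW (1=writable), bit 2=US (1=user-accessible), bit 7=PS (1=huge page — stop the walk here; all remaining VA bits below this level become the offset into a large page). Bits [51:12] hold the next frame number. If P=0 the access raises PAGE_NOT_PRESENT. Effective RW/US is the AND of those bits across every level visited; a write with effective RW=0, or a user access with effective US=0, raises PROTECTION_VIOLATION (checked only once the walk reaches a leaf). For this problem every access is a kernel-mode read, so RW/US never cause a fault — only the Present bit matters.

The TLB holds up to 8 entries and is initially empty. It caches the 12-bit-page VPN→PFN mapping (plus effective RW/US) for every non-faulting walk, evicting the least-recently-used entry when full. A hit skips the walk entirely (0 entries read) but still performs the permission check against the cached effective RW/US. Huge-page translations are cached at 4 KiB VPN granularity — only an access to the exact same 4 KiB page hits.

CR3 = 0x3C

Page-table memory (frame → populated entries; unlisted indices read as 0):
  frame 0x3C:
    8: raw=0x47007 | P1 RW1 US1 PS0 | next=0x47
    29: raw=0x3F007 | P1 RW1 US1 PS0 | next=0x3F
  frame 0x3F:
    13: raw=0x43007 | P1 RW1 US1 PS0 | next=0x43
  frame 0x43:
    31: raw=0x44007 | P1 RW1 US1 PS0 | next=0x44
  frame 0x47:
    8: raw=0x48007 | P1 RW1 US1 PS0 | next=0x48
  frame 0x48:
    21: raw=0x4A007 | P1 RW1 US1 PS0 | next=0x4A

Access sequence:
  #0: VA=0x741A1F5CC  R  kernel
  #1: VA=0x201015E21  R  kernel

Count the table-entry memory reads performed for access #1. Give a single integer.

Per-access translation:
#0 VA=0x741A1F5CC (r,kernel):
  L0: frame=0x3C idx=29 entry=0x3F007 [P=1 RW=1 US=1 PS=0]
  L1: frame=0x3F idx=13 entry=0x43007 [P=1 RW=1 US=1 PS=0]
  L2: frame=0x43 idx=31 entry=0x44007 [P=1 RW=1 US=1 PS=0]
  → PA=0x445CC  (3 entries read)
#1 VA=0x201015E21 (r,kernel):
  L0: frame=0x3C idx=8 entry=0x47007 [P=1 RW=1 US=1 PS=0]
  L1: frame=0x47 idx=8 entry=0x48007 [P=1 RW=1 US=1 PS=0]
  L2: frame=0x48 idx=21 entry=0x4A007 [P=1 RW=1 US=1 PS=0]
  → PA=0x4AE21  (3 entries read)

Entries read for #1: 3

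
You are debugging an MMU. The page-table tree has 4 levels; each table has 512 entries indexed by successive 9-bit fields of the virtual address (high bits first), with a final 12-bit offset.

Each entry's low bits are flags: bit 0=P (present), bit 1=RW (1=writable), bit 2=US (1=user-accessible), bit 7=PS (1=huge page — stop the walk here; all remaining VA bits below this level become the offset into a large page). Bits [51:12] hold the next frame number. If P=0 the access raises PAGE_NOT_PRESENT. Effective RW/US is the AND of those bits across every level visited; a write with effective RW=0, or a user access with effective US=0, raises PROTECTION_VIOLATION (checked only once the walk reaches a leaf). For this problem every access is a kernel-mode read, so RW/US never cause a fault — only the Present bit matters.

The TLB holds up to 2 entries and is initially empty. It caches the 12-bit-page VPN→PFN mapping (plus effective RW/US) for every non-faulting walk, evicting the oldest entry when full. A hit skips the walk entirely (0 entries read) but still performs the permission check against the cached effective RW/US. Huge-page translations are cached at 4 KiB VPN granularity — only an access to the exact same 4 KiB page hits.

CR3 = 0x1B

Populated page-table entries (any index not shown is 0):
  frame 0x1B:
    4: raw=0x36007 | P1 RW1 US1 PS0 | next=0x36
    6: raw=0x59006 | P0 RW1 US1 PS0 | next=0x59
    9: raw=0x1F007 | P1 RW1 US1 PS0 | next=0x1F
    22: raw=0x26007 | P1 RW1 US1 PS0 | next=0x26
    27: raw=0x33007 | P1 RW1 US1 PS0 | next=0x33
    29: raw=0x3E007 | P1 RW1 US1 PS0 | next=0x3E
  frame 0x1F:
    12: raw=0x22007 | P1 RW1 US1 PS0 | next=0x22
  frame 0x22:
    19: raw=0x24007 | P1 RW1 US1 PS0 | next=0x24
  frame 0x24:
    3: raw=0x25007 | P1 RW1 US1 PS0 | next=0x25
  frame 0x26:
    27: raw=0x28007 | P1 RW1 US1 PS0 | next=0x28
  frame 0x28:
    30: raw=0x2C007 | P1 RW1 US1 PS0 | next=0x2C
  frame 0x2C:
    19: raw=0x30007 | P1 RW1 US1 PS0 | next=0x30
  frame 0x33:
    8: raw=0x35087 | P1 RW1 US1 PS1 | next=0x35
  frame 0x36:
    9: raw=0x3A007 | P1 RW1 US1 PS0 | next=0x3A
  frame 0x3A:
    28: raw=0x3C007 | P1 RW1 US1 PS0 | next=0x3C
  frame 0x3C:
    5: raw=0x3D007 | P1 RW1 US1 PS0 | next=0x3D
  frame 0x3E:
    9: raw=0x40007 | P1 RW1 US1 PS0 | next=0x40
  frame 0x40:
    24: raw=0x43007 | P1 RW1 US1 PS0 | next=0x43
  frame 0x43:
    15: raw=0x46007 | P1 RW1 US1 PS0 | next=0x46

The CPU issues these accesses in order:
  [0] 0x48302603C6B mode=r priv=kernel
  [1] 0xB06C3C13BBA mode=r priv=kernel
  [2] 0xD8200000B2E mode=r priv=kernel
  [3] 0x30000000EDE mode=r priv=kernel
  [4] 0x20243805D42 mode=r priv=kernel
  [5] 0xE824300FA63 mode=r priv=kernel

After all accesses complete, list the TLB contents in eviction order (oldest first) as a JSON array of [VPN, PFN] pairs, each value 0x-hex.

Trace:
#0 VA=0x48302603C6B (r,kernel):
  L0 @0x1B[9] → 0x1F007  P=1,RW=1,US=1,PS=0
  L1 @0x1F[12] → 0x22007  P=1,RW=1,US=1,PS=0
  L2 @0x22[19] → 0x24007  P=1,RW=1,US=1,PS=0
  L3 @0x24[3] → 0x25007  P=1,RW=1,US=1,PS=0
  ✓ 0x25C6B  — 4 lookups
#1 VA=0xB06C3C13BBA (r,kernel):
  L0 @0x1B[22] → 0x26007  P=1,RW=1,US=1,PS=0
  L1 @0x26[27] → 0x28007  P=1,RW=1,US=1,PS=0
  L2 @0x28[30] → 0x2C007  P=1,RW=1,US=1,PS=0
  L3 @0x2C[19] → 0x30007  P=1,RW=1,US=1,PS=0
  ✓ 0x30BBA  — 4 lookups
#2 VA=0xD8200000B2E (r,kernel):
  L0 @0x1B[27] → 0x33007  P=1,RW=1,US=1,PS=0
  L1 @0x33[8] → 0x35087  P=1,RW=1,US=1,PS=1
  ✓ 0x35B2E (huge @L1)  — 2 lookups
#3 VA=0x30000000EDE (r,kernel):
  L0 @0x1B[6] → 0x59006  P=0,RW=1,US=1,PS=0
  → PAGE_NOT_PRESENT  (1 entries read)
#4 VA=0x20243805D42 (r,kernel):
  L0 @0x1B[4] → 0x36007  P=1,RW=1,US=1,PS=0
  L1 @0x36[9] → 0x3A007  P=1,RW=1,US=1,PS=0
  L2 @0x3A[28] → 0x3C007  P=1,RW=1,US=1,PS=0
  L3 @0x3C[5] → 0x3D007  P=1,RW=1,US=1,PS=0
  ✓ 0x3DD42  — 4 lookups
#5 VA=0xE824300FA63 (r,kernel):
  L0 @0x1B[29] → 0x3E007  P=1,RW=1,US=1,PS=0
  L1 @0x3E[9] → 0x40007  P=1,RW=1,US=1,PS=0
  L2 @0x40[24] → 0x43007  P=1,RW=1,US=1,PS=0
  L3 @0x43[15] → 0x46007  P=1,RW=1,US=1,PS=0
  ✓ 0x46A63  — 4 lookups

TLB: [["0x20243805", "0x3D"], ["0xE824300F", "0x46"]]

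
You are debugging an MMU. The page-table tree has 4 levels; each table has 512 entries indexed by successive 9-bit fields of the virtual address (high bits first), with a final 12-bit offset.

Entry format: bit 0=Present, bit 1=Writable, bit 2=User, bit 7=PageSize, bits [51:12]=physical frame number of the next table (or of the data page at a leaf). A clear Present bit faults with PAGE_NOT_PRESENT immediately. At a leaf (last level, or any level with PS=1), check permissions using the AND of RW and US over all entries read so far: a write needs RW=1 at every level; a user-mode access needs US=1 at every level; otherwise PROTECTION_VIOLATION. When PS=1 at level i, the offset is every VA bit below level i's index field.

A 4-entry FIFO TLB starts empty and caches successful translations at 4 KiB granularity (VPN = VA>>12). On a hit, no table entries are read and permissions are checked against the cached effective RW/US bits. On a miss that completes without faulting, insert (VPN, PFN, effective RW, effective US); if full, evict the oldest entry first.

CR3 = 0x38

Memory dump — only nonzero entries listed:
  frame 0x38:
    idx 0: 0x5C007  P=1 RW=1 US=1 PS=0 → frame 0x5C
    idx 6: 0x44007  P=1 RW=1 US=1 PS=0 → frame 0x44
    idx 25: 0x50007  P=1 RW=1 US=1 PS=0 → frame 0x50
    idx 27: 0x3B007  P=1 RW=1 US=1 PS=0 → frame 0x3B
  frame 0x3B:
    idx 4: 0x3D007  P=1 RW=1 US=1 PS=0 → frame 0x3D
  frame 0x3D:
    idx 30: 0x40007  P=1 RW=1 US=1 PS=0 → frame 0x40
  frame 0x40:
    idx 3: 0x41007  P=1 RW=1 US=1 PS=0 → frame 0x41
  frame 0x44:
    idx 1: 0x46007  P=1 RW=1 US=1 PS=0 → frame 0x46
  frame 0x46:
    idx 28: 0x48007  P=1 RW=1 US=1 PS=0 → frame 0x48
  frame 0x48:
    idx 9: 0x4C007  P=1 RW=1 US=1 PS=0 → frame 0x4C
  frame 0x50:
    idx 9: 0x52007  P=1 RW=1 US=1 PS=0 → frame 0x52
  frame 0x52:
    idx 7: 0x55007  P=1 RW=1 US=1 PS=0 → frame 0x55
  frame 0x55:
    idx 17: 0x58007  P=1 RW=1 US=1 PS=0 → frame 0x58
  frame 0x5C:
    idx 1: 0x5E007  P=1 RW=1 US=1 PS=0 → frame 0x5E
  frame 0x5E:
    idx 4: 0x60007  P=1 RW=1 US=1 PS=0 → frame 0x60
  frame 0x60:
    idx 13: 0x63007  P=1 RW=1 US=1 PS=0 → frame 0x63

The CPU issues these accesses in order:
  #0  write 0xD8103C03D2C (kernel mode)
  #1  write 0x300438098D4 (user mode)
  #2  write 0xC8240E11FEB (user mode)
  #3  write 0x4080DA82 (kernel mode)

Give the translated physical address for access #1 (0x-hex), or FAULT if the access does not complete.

Walk each access:
#0 VA=0xD8103C03D2C (w,kernel):
  [0] read 0x38 idx=27: raw=0x3B007 flags P=1 W=1 U=1 S=0
  [1] read 0x3B idx=4: raw=0x3D007 flags P=1 W=1 U=1 S=0
  [2] read 0x3D idx=30: raw=0x40007 flags P=1 W=1 U=1 S=0
  [3] read 0x40 idx=3: raw=0x41007 flags P=1 W=1 U=1 S=0
  ✓ 0x41D2C  — 4 lookups
#1 VA=0x300438098D4 (w,user):
  [0] read 0x38 idx=6: raw=0x44007 flags P=1 W=1 U=1 S=0
  [1] read 0x44 idx=1: raw=0x46007 flags P=1 W=1 U=1 S=0
  [2] read 0x46 idx=28: raw=0x48007 flags P=1 W=1 U=1 S=0
  [3] read 0x48 idx=9: raw=0x4C007 flags P=1 W=1 U=1 S=0
  ✓ 0x4C8D4  — 4 lookups
#2 VA=0xC8240E11FEB (w,user):
  [0] read 0x38 idx=25: raw=0x50007 flags P=1 W=1 U=1 S=0
  [1] read 0x50 idx=9: raw=0x52007 flags P=1 W=1 U=1 S=0
  [2] read 0x52 idx=7: raw=0x55007 flags P=1 W=1 U=1 S=0
  [3] read 0x55 idx=17: raw=0x58007 flags P=1 W=1 U=1 S=0
  ✓ 0x58FEB  — 4 lookups
#3 VA=0x4080DA82 (w,kernel):
  [0] read 0x38 idx=0: raw=0x5C007 flags P=1 W=1 U=1 S=0
  [1] read 0x5C idx=1: raw=0x5E007 flags P=1 W=1 U=1 S=0
  [2] read 0x5E idx=4: raw=0x60007 flags P=1 W=1 U=1 S=0
  [3] read 0x60 idx=13: raw=0x63007 flags P=1 W=1 U=1 S=0
  ✓ 0x63A82  — 4 lookups

Access #1 PA: 0x4C8D4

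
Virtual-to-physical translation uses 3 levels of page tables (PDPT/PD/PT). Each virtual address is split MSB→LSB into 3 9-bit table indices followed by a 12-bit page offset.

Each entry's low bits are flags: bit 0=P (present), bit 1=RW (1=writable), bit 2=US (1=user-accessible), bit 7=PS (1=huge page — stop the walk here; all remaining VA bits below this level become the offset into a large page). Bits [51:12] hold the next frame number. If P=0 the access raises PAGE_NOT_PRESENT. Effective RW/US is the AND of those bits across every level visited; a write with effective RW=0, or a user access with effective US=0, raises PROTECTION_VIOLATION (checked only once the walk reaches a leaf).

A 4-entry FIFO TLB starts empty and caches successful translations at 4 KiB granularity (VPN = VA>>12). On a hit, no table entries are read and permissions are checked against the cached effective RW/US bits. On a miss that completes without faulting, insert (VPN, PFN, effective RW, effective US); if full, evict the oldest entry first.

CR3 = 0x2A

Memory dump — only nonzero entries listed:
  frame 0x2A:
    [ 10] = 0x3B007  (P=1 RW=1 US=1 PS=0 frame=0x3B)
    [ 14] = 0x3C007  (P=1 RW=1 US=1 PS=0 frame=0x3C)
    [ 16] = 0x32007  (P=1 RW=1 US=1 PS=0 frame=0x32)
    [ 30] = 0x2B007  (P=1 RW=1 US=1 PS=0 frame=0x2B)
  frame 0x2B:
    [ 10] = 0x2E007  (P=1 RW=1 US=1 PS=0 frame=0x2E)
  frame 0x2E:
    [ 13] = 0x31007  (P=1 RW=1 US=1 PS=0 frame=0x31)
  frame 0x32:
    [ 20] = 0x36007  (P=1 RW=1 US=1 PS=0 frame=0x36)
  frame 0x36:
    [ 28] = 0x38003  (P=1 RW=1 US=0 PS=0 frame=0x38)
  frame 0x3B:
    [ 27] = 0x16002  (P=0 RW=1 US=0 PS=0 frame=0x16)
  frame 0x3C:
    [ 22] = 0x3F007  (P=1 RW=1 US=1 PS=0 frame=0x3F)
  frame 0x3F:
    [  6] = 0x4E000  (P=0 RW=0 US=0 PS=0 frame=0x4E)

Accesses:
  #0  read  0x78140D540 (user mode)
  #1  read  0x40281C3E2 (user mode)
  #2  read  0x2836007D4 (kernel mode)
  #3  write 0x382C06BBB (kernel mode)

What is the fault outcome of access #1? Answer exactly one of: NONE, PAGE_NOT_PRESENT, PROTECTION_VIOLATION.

Trace:
#0 VA=0x78140D540 (r,user):
  [0] read 0x2A idx=30: raw=0x2B007 flags P=1 W=1 U=1 S=0
  [1] read 0x2B idx=10: raw=0x2E007 flags P=1 W=1 U=1 S=0
  [2] read 0x2E idx=13: raw=0x31007 flags P=1 W=1 U=1 S=0
  ⇒ phys 0x31540  [3 reads]
#1 VA=0x40281C3E2 (r,user):
  [0] read 0x2A idx=16: raw=0x32007 flags P=1 W=1 U=1 S=0
  [1] read 0x32 idx=20: raw=0x36007 flags P=1 W=1 U=1 S=0
  [2] read 0x36 idx=28: raw=0x38003 flags P=1 W=1 U=0 S=0
  ⇒ fault: PROTECTION_VIOLATION  — 3 lookups
#2 VA=0x2836007D4 (r,kernel):
  [0] read 0x2A idx=10: raw=0x3B007 flags P=1 W=1 U=1 S=0
  [1] read 0x3B idx=27: raw=0x16002 flags P=0 W=1 U=0 S=0
  ⇒ fault: PAGE_NOT_PRESENT  — 2 lookups
#3 VA=0x382C06BBB (w,kernel):
  [0] read 0x2A idx=14: raw=0x3C007 flags P=1 W=1 U=1 S=0
  [1] read 0x3C idx=22: raw=0x3F007 flags P=1 W=1 U=1 S=0
  [2] read 0x3F idx=6: raw=0x4E000 flags P=0 W=0 U=0 S=0
  ⇒ fault: PAGE_NOT_PRESENT  — 3 lookups

Access #1 fault: PROTECTION_VIOLATION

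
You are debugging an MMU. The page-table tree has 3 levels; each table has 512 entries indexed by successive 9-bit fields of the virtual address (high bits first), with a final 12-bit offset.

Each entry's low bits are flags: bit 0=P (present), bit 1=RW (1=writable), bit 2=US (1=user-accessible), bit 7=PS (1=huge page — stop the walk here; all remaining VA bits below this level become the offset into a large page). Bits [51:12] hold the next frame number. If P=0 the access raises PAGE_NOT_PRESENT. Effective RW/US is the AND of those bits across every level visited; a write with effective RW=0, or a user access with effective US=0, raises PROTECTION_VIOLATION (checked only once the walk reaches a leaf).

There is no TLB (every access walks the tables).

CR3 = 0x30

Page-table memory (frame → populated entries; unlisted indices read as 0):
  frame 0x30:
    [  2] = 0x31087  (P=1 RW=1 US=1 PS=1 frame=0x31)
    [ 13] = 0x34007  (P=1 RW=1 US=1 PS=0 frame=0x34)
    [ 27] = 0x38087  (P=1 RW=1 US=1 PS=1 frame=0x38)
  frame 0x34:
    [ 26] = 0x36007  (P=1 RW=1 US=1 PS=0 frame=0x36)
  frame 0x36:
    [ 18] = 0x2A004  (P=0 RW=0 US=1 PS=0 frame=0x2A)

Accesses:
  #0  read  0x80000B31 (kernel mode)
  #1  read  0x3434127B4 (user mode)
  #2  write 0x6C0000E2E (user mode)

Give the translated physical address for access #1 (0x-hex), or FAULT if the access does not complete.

Per-access translation:
#0 VA=0x80000B31 (r,kernel):
  lvl0: tbl 0x30, slot 2 ⇒ 0x31087 (P1/RW1/US1/PS1)
  → PA=0x31B31 (huge @L0)  (1 entries read)
#1 VA=0x3434127B4 (r,user):
  lvl0: tbl 0x30, slot 13 ⇒ 0x34007 (P1/RW1/US1/PS0)
  lvl1: tbl 0x34, slot 26 ⇒ 0x36007 (P1/RW1/US1/PS0)
  lvl2: tbl 0x36, slot 18 ⇒ 0x2A004 (P0/RW0/US1/PS0)
  ✗ PAGE_NOT_PRESENT  [3 reads]
#2 VA=0x6C0000E2E (w,user):
  lvl0: tbl 0x30, slot 27 ⇒ 0x38087 (P1/RW1/US1/PS1)
  → PA=0x38E2E (huge @L0)  (1 entries read)

Access #1 PA: FAULT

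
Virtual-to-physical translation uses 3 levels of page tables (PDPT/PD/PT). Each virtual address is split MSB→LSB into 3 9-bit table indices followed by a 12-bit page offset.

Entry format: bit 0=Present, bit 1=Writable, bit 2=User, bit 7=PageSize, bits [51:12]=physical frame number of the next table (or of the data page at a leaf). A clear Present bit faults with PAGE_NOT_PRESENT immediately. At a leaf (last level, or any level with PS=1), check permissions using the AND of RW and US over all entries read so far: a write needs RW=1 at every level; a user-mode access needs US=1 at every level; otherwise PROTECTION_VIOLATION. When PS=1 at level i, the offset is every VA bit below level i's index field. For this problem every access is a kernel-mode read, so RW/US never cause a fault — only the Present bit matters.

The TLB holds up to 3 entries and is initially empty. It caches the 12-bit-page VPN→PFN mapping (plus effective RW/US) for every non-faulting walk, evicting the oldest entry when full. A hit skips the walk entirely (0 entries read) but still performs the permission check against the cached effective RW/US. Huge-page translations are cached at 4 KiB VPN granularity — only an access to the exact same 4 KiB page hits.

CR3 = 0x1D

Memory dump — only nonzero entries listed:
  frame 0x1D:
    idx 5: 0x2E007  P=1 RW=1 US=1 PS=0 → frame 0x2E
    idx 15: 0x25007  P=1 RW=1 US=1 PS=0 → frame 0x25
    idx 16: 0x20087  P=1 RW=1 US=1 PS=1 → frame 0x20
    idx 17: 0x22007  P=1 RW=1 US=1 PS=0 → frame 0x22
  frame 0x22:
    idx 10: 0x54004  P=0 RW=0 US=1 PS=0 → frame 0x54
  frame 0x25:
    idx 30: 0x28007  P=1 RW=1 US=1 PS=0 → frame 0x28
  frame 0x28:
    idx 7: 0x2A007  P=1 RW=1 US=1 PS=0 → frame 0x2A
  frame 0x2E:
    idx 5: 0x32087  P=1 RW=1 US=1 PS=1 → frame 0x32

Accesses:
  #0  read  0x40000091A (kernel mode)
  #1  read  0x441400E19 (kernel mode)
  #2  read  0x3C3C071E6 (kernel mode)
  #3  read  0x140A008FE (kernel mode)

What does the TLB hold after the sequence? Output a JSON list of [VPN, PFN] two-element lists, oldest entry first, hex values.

Walk each access:
#0 VA=0x40000091A (r,kernel):
  lvl0: tbl 0x1D, slot 16 ⇒ 0x20087 (P1/RW1/US1/PS1)
  ⇒ phys 0x2091A (huge @L0)  [1 reads]
#1 VA=0x441400E19 (r,kernel):
  lvl0: tbl 0x1D, slot 17 ⇒ 0x22007 (P1/RW1/US1/PS0)
  lvl1: tbl 0x22, slot 10 ⇒ 0x54004 (P0/RW0/US1/PS0)
  → PAGE_NOT_PRESENT  (2 entries read)
#2 VA=0x3C3C071E6 (r,kernel):
  lvl0: tbl 0x1D, slot 15 ⇒ 0x25007 (P1/RW1/US1/PS0)
  lvl1: tbl 0x25, slot 30 ⇒ 0x28007 (P1/RW1/US1/PS0)
  lvl2: tbl 0x28, slot 7 ⇒ 0x2A007 (P1/RW1/US1/PS0)
  ⇒ phys 0x2A1E6  [3 reads]
#3 VA=0x140A008FE (r,kernel):
  lvl0: tbl 0x1D, slot 5 ⇒ 0x2E007 (P1/RW1/US1/PS0)
  lvl1: tbl 0x2E, slot 5 ⇒ 0x32087 (P1/RW1/US1/PS1)
  ⇒ phys 0x328FE (huge @L1)  [2 reads]

TLB: [["0x400000", "0x20"], ["0x3C3C07", "0x2A"], ["0x140A00", "0x32"]]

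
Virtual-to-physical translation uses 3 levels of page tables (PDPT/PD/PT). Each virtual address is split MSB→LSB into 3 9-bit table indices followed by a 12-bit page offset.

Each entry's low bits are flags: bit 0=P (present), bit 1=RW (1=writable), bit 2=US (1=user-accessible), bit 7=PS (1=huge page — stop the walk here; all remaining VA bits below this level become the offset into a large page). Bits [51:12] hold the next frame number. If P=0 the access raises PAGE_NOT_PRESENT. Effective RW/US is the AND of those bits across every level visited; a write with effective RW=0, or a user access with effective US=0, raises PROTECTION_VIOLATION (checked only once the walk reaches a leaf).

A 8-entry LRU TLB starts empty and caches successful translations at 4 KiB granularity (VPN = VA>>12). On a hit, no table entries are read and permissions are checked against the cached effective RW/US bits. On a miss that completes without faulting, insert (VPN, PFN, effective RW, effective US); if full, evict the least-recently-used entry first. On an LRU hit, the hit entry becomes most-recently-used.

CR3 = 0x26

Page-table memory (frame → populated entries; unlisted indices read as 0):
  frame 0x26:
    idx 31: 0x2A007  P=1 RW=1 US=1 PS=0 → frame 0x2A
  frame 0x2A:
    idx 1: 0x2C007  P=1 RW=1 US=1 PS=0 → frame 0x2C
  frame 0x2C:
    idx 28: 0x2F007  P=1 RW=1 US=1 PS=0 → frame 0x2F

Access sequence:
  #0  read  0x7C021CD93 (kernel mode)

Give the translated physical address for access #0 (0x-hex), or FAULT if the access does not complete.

Walk each access:
#0 VA=0x7C021CD93 (r,kernel):
  [0] read 0x26 idx=31: raw=0x2A007 flags P=1 W=1 U=1 S=0
  [1] read 0x2A idx=1: raw=0x2C007 flags P=1 W=1 U=1 S=0
  [2] read 0x2C idx=28: raw=0x2F007 flags P=1 W=1 U=1 S=0
  ⇒ phys 0x2FD93  [3 reads]

Access #0 PA: 0x2FD93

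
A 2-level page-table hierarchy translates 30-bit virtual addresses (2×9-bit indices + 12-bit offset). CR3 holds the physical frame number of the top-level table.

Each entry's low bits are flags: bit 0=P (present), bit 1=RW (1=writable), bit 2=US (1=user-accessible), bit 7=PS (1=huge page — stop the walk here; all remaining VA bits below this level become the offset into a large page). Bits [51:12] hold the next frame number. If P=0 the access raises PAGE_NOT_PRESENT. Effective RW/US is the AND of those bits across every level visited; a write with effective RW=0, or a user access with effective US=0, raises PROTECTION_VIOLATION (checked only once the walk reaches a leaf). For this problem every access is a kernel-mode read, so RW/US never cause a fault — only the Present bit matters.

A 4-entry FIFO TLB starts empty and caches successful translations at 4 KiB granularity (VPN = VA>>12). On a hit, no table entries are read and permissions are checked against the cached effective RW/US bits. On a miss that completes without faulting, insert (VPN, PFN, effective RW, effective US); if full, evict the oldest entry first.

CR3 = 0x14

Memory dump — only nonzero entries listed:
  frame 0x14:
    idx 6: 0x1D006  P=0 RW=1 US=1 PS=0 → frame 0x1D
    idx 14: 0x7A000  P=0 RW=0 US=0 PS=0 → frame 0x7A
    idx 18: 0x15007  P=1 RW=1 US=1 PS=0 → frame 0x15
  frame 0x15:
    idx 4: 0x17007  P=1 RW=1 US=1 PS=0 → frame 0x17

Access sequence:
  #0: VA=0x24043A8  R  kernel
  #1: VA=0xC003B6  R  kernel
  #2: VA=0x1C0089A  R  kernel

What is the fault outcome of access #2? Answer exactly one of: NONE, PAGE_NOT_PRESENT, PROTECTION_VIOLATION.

Walk each access:
#0 VA=0x24043A8 (r,kernel):
  [0] read 0x14 idx=18: raw=0x15007 flags P=1 W=1 U=1 S=0
  [1] read 0x15 idx=4: raw=0x17007 flags P=1 W=1 U=1 S=0
  ✓ 0x173A8  — 2 lookups
#1 VA=0xC003B6 (r,kernel):
  [0] read 0x14 idx=6: raw=0x1D006 flags P=0 W=1 U=1 S=0
  → PAGE_NOT_PRESENT  (1 entries read)
#2 VA=0x1C0089A (r,kernel):
  [0] read 0x14 idx=14: raw=0x7A000 flags P=0 W=0 U=0 S=0
  → PAGE_NOT_PRESENT  (1 entries read)

Access #2 fault: PAGE_NOT_PRESENT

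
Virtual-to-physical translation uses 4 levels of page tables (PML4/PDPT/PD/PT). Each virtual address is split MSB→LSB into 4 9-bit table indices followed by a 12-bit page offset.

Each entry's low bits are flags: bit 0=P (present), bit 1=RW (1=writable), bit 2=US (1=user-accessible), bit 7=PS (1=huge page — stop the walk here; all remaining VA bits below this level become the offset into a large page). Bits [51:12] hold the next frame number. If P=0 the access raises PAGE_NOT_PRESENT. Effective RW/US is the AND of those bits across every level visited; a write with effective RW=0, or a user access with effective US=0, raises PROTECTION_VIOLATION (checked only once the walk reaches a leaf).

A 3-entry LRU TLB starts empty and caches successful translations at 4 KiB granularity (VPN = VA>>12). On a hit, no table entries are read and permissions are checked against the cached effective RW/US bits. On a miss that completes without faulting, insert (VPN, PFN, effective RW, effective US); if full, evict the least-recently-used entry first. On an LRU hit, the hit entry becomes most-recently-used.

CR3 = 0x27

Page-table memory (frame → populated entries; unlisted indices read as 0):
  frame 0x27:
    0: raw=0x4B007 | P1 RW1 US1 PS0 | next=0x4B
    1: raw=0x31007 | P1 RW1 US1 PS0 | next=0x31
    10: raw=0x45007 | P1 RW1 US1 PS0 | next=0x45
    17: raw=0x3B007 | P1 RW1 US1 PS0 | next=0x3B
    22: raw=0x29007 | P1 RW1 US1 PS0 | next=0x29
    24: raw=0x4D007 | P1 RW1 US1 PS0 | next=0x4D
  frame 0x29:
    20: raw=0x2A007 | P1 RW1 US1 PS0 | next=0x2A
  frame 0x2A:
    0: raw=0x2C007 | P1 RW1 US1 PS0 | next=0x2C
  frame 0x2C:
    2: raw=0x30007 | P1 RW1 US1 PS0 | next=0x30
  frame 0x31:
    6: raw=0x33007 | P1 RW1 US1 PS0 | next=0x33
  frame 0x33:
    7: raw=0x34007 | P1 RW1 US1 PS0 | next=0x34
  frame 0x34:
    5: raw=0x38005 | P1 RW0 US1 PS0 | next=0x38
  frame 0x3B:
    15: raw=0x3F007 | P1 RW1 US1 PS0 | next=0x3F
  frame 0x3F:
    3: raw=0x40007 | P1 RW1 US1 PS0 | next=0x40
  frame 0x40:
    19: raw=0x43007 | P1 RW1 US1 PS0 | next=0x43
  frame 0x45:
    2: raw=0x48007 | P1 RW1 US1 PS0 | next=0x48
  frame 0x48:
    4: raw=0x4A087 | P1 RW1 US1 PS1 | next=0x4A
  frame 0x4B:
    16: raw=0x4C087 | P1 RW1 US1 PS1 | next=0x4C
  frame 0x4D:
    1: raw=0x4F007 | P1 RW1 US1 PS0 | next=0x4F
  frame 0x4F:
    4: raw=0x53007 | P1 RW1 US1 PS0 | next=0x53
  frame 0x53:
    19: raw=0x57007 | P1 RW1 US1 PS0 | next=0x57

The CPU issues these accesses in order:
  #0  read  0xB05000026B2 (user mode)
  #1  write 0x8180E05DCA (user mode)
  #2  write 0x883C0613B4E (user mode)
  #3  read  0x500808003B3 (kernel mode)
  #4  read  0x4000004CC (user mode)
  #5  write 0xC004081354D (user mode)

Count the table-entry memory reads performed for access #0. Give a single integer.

Per-access translation:
#0 VA=0xB05000026B2 (r,user):
  [0] read 0x27 idx=22: raw=0x29007 flags P=1 W=1 U=1 S=0
  [1] read 0x29 idx=20: raw=0x2A007 flags P=1 W=1 U=1 S=0
  [2] read 0x2A idx=0: raw=0x2C007 flags P=1 W=1 U=1 S=0
  [3] read 0x2C idx=2: raw=0x30007 flags P=1 W=1 U=1 S=0
  → PA=0x306B2  (4 entries read)
#1 VA=0x8180E05DCA (w,user):
  [0] read 0x27 idx=1: raw=0x31007 flags P=1 W=1 U=1 S=0
  [1] read 0x31 idx=6: raw=0x33007 flags P=1 W=1 U=1 S=0
  [2] read 0x33 idx=7: raw=0x34007 flags P=1 W=1 U=1 S=0
  [3] read 0x34 idx=5: raw=0x38005 flags P=1 W=0 U=1 S=0
  → PROTECTION_VIOLATION  (4 entries read)
#2 VA=0x883C0613B4E (w,user):
  [0] read 0x27 idx=17: raw=0x3B007 flags P=1 W=1 U=1 S=0
  [1] read 0x3B idx=15: raw=0x3F007 flags P=1 W=1 U=1 S=0
  [2] read 0x3F idx=3: raw=0x40007 flags P=1 W=1 U=1 S=0
  [3] read 0x40 idx=19: raw=0x43007 flags P=1 W=1 U=1 S=0
  → PA=0x43B4E  (4 entries read)
#3 VA=0x500808003B3 (r,kernel):
  [0] read 0x27 idx=10: raw=0x45007 flags P=1 W=1 U=1 S=0
  [1] read 0x45 idx=2: raw=0x48007 flags P=1 W=1 U=1 S=0
  [2] read 0x48 idx=4: raw=0x4A087 flags P=1 W=1 U=1 S=1
  → PA=0x4A3B3 (huge @L2)  (3 entries read)
#4 VA=0x4000004CC (r,user):
  [0] read 0x27 idx=0: raw=0x4B007 flags P=1 W=1 U=1 S=0
  [1] read 0x4B idx=16: raw=0x4C087 flags P=1 W=1 U=1 S=1
  → PA=0x4C4CC (huge @L1)  (2 entries read)
#5 VA=0xC004081354D (w,user):
  [0] read 0x27 idx=24: raw=0x4D007 flags P=1 W=1 U=1 S=0
  [1] read 0x4D idx=1: raw=0x4F007 flags P=1 W=1 U=1 S=0
  [2] read 0x4F idx=4: raw=0x53007 flags P=1 W=1 U=1 S=0
  [3] read 0x53 idx=19: raw=0x57007 flags P=1 W=1 U=1 S=0
  → PA=0x5754D  (4 entries read)

Entries read for #0: 4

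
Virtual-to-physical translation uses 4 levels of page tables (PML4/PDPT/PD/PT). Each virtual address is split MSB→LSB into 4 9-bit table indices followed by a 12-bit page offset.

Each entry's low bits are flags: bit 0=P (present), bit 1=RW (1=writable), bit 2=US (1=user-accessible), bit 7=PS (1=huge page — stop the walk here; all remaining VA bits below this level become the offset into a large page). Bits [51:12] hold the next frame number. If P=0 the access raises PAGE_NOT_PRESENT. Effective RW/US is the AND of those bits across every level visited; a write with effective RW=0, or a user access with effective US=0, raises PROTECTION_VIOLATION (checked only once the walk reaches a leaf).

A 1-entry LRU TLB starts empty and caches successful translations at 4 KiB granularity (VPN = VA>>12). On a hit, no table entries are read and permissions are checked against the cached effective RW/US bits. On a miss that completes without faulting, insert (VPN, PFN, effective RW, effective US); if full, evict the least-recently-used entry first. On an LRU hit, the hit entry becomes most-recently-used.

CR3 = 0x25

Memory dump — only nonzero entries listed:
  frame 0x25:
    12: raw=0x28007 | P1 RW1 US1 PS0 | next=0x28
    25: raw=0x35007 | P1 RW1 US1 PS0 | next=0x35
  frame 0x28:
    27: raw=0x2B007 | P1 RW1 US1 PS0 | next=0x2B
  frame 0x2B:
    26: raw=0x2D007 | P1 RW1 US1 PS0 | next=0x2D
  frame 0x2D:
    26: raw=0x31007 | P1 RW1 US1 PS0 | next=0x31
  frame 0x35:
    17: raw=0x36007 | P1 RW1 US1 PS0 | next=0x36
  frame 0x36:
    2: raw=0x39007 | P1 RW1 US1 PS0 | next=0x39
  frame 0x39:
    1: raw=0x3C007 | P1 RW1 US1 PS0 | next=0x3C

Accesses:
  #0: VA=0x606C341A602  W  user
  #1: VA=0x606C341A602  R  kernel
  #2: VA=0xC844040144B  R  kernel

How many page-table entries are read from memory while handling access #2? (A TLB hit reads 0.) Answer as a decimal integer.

Per-access translation:
#0 VA=0x606C341A602 (w,user):
  lvl0: tbl 0x25, slot 12 ⇒ 0x28007 (P1/RW1/US1/PS0)
  lvl1: tbl 0x28, slot 27 ⇒ 0x2B007 (P1/RW1/US1/PS0)
  lvl2: tbl 0x2B, slot 26 ⇒ 0x2D007 (P1/RW1/US1/PS0)
  lvl3: tbl 0x2D, slot 26 ⇒ 0x31007 (P1/RW1/US1/PS0)
  ✓ 0x31602  — 4 lookups
#1 VA=0x606C341A602 (r,kernel):
  TLB hit vpn=0x606C341A → PA=0x31602
#2 VA=0xC844040144B (r,kernel):
  lvl0: tbl 0x25, slot 25 ⇒ 0x35007 (P1/RW1/US1/PS0)
  lvl1: tbl 0x35, slot 17 ⇒ 0x36007 (P1/RW1/US1/PS0)
  lvl2: tbl 0x36, slot 2 ⇒ 0x39007 (P1/RW1/US1/PS0)
  lvl3: tbl 0x39, slot 1 ⇒ 0x3C007 (P1/RW1/US1/PS0)
  ✓ 0x3C44B  — 4 lookups

Entries read for #2: 4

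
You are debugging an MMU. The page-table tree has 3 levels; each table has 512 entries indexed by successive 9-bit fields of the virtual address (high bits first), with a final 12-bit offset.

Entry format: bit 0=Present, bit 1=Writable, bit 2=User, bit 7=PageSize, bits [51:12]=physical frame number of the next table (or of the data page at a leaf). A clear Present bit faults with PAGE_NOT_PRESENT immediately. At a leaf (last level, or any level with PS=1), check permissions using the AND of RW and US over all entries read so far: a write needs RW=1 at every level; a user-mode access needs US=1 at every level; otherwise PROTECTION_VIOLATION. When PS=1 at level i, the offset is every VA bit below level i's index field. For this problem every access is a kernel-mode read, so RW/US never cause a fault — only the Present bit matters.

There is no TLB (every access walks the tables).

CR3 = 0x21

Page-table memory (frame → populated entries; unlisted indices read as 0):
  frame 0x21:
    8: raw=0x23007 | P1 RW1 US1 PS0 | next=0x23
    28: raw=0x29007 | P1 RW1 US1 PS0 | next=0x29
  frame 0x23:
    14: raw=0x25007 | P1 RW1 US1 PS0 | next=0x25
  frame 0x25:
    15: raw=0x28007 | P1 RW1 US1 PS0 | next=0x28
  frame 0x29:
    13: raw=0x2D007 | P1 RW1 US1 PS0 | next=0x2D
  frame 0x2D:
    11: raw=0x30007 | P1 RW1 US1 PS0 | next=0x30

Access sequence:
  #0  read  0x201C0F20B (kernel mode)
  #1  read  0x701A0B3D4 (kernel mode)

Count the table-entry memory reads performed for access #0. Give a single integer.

Trace:
#0 VA=0x201C0F20B (r,kernel):
  L0: frame=0x21 idx=8 entry=0x23007 [P=1 RW=1 US=1 PS=0]
  L1: frame=0x23 idx=14 entry=0x25007 [P=1 RW=1 US=1 PS=0]
  L2: frame=0x25 idx=15 entry=0x28007 [P=1 RW=1 US=1 PS=0]
  → PA=0x2820B  (3 entries read)
#1 VA=0x701A0B3D4 (r,kernel):
  L0: frame=0x21 idx=28 entry=0x29007 [P=1 RW=1 US=1 PS=0]
  L1: frame=0x29 idx=13 entry=0x2D007 [P=1 RW=1 US=1 PS=0]
  L2: frame=0x2D idx=11 entry=0x30007 [P=1 RW=1 US=1 PS=0]
  → PA=0x303D4  (3 entries read)

Entries read for #0: 3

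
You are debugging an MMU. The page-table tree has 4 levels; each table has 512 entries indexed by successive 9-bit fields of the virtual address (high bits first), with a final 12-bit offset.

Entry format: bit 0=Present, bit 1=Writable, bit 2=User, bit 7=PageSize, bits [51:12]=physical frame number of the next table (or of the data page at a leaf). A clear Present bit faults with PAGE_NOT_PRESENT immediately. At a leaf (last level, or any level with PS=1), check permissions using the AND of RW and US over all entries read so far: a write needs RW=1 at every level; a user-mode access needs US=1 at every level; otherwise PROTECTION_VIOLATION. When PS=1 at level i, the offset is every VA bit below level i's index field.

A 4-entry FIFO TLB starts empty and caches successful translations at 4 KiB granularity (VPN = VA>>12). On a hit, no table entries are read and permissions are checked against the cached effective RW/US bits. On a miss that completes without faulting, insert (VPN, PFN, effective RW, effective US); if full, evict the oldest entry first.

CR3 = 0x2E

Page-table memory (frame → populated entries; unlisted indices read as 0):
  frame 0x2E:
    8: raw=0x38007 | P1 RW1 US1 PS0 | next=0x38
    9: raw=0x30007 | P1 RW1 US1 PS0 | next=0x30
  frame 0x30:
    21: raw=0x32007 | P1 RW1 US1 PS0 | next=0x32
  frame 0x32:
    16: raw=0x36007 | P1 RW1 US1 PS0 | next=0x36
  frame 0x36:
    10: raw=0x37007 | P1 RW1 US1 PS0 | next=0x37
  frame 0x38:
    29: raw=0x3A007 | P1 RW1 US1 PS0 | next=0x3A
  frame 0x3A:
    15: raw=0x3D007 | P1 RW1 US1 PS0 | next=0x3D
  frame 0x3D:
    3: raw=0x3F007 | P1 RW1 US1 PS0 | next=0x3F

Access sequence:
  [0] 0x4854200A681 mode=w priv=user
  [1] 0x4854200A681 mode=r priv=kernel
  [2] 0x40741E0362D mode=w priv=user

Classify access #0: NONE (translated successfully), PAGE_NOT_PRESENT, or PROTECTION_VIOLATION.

Walk each access:
#0 VA=0x4854200A681 (w,user):
  [0] read 0x2E idx=9: raw=0x30007 flags P=1 W=1 U=1 S=0
  [1] read 0x30 idx=21: raw=0x32007 flags P=1 W=1 U=1 S=0
  [2] read 0x32 idx=16: raw=0x36007 flags P=1 W=1 U=1 S=0
  [3] read 0x36 idx=10: raw=0x37007 flags P=1 W=1 U=1 S=0
  ⇒ phys 0x37681  [4 reads]
#1 VA=0x4854200A681 (r,kernel):
  TLB hit vpn=0x4854200A → PA=0x37681
#2 VA=0x40741E0362D (w,user):
  [0] read 0x2E idx=8: raw=0x38007 flags P=1 W=1 U=1 S=0
  [1] read 0x38 idx=29: raw=0x3A007 flags P=1 W=1 U=1 S=0
  [2] read 0x3A idx=15: raw=0x3D007 flags P=1 W=1 U=1 S=0
  [3] read 0x3D idx=3: raw=0x3F007 flags P=1 W=1 U=1 S=0
  ⇒ phys 0x3F62D  [4 reads]

Access #0 fault: NONE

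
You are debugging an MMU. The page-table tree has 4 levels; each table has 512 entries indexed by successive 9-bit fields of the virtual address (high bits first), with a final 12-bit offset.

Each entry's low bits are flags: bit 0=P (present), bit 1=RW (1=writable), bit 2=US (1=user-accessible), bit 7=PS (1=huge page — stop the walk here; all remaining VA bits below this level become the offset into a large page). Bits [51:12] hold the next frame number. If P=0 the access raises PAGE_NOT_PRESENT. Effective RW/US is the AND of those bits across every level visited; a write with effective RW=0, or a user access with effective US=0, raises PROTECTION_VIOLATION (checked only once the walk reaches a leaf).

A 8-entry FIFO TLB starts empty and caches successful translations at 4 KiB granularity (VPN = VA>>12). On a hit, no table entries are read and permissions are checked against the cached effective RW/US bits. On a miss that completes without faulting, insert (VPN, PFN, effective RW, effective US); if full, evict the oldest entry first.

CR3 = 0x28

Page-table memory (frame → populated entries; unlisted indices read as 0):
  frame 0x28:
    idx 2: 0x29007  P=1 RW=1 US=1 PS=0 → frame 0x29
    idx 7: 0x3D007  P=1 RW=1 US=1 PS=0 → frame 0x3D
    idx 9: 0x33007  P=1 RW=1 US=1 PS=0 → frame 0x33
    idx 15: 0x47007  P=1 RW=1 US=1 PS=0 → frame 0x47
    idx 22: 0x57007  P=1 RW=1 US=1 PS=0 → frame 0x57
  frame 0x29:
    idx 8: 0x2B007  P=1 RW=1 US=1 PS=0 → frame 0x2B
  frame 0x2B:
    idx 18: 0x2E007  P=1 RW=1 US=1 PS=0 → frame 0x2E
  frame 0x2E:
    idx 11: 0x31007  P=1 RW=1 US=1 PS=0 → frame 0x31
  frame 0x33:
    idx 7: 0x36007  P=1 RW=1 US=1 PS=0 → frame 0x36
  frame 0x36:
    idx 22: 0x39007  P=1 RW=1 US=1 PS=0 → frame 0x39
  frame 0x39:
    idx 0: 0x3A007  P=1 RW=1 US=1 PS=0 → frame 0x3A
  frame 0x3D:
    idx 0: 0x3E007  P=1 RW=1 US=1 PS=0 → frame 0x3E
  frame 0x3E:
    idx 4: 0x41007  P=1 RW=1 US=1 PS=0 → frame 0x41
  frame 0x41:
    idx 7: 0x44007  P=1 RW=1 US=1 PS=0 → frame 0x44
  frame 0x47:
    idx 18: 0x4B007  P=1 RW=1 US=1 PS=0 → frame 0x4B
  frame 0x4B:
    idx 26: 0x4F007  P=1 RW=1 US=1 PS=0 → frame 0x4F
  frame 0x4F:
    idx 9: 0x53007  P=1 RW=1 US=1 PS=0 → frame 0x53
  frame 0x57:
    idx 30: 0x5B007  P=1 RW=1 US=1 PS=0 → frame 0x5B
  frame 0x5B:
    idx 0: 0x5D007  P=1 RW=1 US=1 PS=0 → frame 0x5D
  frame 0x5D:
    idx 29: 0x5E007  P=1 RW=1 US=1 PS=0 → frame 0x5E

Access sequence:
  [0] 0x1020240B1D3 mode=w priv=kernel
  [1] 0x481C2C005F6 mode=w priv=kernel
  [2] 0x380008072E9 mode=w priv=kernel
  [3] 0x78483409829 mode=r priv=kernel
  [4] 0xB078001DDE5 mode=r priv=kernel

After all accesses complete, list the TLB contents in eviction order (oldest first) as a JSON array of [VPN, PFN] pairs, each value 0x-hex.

Per-access translation:
#0 VA=0x1020240B1D3 (w,kernel):
  L0: frame=0x28 idx=2 entry=0x29007 [P=1 RW=1 US=1 PS=0]
  L1: frame=0x29 idx=8 entry=0x2B007 [P=1 RW=1 US=1 PS=0]
  L2: frame=0x2B idx=18 entry=0x2E007 [P=1 RW=1 US=1 PS=0]
  L3: frame=0x2E idx=11 entry=0x31007 [P=1 RW=1 US=1 PS=0]
  ⇒ phys 0x311D3  [4 reads]
#1 VA=0x481C2C005F6 (w,kernel):
  L0: frame=0x28 idx=9 entry=0x33007 [P=1 RW=1 US=1 PS=0]
  L1: frame=0x33 idx=7 entry=0x36007 [P=1 RW=1 US=1 PS=0]
  L2: frame=0x36 idx=22 entry=0x39007 [P=1 RW=1 US=1 PS=0]
  L3: frame=0x39 idx=0 entry=0x3A007 [P=1 RW=1 US=1 PS=0]
  ⇒ phys 0x3A5F6  [4 reads]
#2 VA=0x380008072E9 (w,kernel):
  L0: frame=0x28 idx=7 entry=0x3D007 [P=1 RW=1 US=1 PS=0]
  L1: frame=0x3D idx=0 entry=0x3E007 [P=1 RW=1 US=1 PS=0]
  L2: frame=0x3E idx=4 entry=0x41007 [P=1 RW=1 US=1 PS=0]
  L3: frame=0x41 idx=7 entry=0x44007 [P=1 RW=1 US=1 PS=0]
  ⇒ phys 0x442E9  [4 reads]
#3 VA=0x78483409829 (r,kernel):
  L0: frame=0x28 idx=15 entry=0x47007 [P=1 RW=1 US=1 PS=0]
  L1: frame=0x47 idx=18 entry=0x4B007 [P=1 RW=1 US=1 PS=0]
  L2: frame=0x4B idx=26 entry=0x4F007 [P=1 RW=1 US=1 PS=0]
  L3: frame=0x4F idx=9 entry=0x53007 [P=1 RW=1 US=1 PS=0]
  ⇒ phys 0x53829  [4 reads]
#4 VA=0xB078001DDE5 (r,kernel):
  L0: frame=0x28 idx=22 entry=0x57007 [P=1 RW=1 US=1 PS=0]
  L1: frame=0x57 idx=30 entry=0x5B007 [P=1 RW=1 US=1 PS=0]
  L2: frame=0x5B idx=0 entry=0x5D007 [P=1 RW=1 US=1 PS=0]
  L3: frame=0x5D idx=29 entry=0x5E007 [P=1 RW=1 US=1 PS=0]
  ⇒ phys 0x5EDE5  [4 reads]

TLB: [["0x1020240B", "0x31"], ["0x481C2C00", "0x3A"], ["0x38000807", "0x44"], ["0x78483409", "0x53"], ["0xB078001D", "0x5E"]]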